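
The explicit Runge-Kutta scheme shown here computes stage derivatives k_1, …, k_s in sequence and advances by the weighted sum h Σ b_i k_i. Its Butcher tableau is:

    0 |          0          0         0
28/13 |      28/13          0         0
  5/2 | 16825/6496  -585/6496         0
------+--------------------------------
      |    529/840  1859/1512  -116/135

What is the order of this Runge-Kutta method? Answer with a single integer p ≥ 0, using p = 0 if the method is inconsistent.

3

b = (529/840, 1859/1512, -116/135)
c = (0, 28/13, 5/2)
Ac = (0, 0, -45/232)
Σ b_i: 529/840·1 + 1859/1512·1 + (-116/135)·1 = 1 ✓
b·c: 1859/1512·28/13 + (-116/135)·5/2 = 1/2 ✓
b·c²: 1859/1512·784/169 + (-116/135)·25/4 = 1/3 ✓
b·Ac: (-116/135)·(-45/232) = 1/6 ✓; 3 stages ⇒ order 3.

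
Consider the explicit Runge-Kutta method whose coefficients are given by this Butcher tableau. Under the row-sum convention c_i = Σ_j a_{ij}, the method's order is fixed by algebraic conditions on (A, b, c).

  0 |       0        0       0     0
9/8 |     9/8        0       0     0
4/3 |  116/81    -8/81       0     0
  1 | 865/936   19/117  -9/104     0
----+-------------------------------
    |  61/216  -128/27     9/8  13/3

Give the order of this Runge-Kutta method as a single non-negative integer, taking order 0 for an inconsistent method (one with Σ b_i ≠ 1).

b = (61/216, -128/27, 9/8, 13/3)
c = (0, 9/8, 4/3, 1)
Ac = (0, 0, -1/9, 7/104)
Σ b_i: 61/216·1 + (-128/27)·1 + 9/8·1 + 13/3·1 = 1 ✓
b·c: (-128/27)·9/8 + 9/8·4/3 + 13/3·1 = 1/2 ✓
b·c²: (-128/27)·81/64 + 9/8·16/9 + 13/3·1 = 1/3 ✓
b·Ac: 9/8·(-1/9) + 13/3·7/104 = 1/6 ✓
b·c³: (-128/27)·729/512 + 9/8·64/27 + 13/3·1 = 1/4 ✓
b·(c∘Ac): 9/8·(-4/27) + 13/3·7/104 = 1/8 ✓
b·Ac²: 9/8·(-1/8) + 13/3·43/832 = 1/12 ✓
b·A²c: 13/3·1/104 = 1/24 ✓; 4 stages ⇒ order 4.

4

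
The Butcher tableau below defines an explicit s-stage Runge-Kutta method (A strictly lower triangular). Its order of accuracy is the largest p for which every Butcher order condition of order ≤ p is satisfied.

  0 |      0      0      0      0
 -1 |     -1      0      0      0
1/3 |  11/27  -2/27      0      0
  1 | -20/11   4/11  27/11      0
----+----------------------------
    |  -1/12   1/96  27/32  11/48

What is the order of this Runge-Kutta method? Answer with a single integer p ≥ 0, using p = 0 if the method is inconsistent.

4

b = (-1/12, 1/96, 27/32, 11/48)
c = (0, -1, 1/3, 1)
Ac = (0, 0, 2/27, 5/11)
Σ b_i: (-1/12)·1 + 1/96·1 + 27/32·1 + 11/48·1 = 1 ✓
b·c: 1/96·(-1) + 27/32·1/3 + 11/48·1 = 1/2 ✓
b·c²: 1/96·1 + 27/32·1/9 + 11/48·1 = 1/3 ✓
b·Ac: 27/32·2/27 + 11/48·5/11 = 1/6 ✓
b·c³: 1/96·(-1) + 27/32·1/27 + 11/48·1 = 1/4 ✓
b·(c∘Ac): 27/32·2/81 + 11/48·5/11 = 1/8 ✓
b·Ac²: 27/32·(-2/27) + 11/48·7/11 = 1/12 ✓
b·A²c: 11/48·2/11 = 1/24 ✓; 4 stages ⇒ order 4.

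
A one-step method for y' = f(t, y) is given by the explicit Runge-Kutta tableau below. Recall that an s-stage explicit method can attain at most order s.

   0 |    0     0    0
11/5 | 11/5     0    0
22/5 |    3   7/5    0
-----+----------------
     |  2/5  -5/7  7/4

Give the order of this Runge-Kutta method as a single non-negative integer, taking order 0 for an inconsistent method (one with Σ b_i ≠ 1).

0

b = (2/5, -5/7, 7/4)
c = (0, 11/5, 22/5)
Ac = (0, 0, 77/25)
Σ b_i: 2/5·1 + (-5/7)·1 + 7/4·1 = 201/140 ≠ 1 ⇒ order 0.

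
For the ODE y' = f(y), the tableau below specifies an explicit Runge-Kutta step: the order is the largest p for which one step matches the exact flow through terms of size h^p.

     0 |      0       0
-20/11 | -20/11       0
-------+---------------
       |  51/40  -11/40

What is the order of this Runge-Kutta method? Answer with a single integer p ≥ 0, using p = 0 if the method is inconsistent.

2

b = (51/40, -11/40)
c = (0, -20/11)
Σ b_i: 51/40·1 + (-11/40)·1 = 1 ✓
b·c: (-11/40)·(-20/11) = 1/2 ✓; 2 stages ⇒ order 2.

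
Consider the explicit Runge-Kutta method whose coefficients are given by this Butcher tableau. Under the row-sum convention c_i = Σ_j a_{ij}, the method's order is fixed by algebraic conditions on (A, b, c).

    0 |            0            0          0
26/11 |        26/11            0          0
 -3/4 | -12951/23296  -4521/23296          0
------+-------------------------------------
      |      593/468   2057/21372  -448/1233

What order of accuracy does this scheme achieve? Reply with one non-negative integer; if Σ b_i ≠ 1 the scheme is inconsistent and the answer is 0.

3

b = (593/468, 2057/21372, -448/1233)
c = (0, 26/11, -3/4)
Ac = (0, 0, -411/896)
Σ b_i: 593/468·1 + 2057/21372·1 + (-448/1233)·1 = 1 ✓
b·c: 2057/21372·26/11 + (-448/1233)·(-3/4) = 1/2 ✓
b·c²: 2057/21372·676/121 + (-448/1233)·9/16 = 1/3 ✓
b·Ac: (-448/1233)·(-411/896) = 1/6 ✓; 3 stages ⇒ order 3.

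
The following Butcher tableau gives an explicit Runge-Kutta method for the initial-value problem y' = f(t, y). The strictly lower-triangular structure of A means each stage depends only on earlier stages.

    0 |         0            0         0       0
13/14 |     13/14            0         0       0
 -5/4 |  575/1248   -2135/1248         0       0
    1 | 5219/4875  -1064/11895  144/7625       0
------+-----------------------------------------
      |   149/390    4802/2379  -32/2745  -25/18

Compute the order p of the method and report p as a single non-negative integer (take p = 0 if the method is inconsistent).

4

b = (149/390, 4802/2379, -32/2745, -25/18)
c = (0, 13/14, -5/4, 1)
Ac = (0, 0, -305/192, -8/75)
Σ b_i: 149/390·1 + 4802/2379·1 + (-32/2745)·1 + (-25/18)·1 = 1 ✓
b·c: 4802/2379·13/14 + (-32/2745)·(-5/4) + (-25/18)·1 = 1/2 ✓
b·c²: 4802/2379·169/196 + (-32/2745)·25/16 + (-25/18)·1 = 1/3 ✓
b·Ac: (-32/2745)·(-305/192) + (-25/18)·(-8/75) = 1/6 ✓
b·c³: 4802/2379·2197/2744 + (-32/2745)·(-125/64) + (-25/18)·1 = 1/4 ✓
b·(c∘Ac): (-32/2745)·1525/768 + (-25/18)·(-8/75) = 1/8 ✓
b·Ac²: (-32/2745)·(-3965/2688) + (-25/18)·(-1/21) = 1/12 ✓
b·A²c: (-25/18)·(-3/100) = 1/24 ✓; 4 stages ⇒ order 4.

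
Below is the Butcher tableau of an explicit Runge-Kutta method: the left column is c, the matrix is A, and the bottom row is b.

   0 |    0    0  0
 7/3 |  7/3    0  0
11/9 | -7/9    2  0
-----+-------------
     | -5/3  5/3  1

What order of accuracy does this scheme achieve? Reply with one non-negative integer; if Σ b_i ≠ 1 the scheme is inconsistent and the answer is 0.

1

b = (-5/3, 5/3, 1)
c = (0, 7/3, 11/9)
Ac = (0, 0, 14/3)
Σ b_i: (-5/3)·1 + 5/3·1 + 1·1 = 1 ✓
b·c: 5/3·7/3 + 1·11/9 = 46/9 ≠ 1/2 ⇒ order 1.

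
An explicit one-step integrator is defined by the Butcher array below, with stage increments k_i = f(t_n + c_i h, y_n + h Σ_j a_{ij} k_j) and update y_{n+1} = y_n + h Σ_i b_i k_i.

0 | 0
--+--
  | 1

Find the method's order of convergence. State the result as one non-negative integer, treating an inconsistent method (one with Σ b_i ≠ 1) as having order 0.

b = (1)
c = (0)
Σ b_i: 1·1 = 1 ✓; 1 stage ⇒ order 1.

1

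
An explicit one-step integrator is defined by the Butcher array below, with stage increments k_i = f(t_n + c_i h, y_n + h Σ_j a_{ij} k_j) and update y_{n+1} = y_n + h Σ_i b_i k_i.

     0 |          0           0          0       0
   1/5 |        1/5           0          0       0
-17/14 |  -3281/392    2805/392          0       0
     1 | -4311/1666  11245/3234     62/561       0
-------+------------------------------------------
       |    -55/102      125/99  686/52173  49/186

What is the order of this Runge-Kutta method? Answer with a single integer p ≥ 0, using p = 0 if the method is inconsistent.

b = (-55/102, 125/99, 686/52173, 49/186)
c = (0, 1/5, -17/14, 1)
Ac = (0, 0, 561/392, 55/98)
Σ b_i: (-55/102)·1 + 125/99·1 + 686/52173·1 + 49/186·1 = 1 ✓
b·c: 125/99·1/5 + 686/52173·(-17/14) + 49/186·1 = 1/2 ✓
b·c²: 125/99·1/25 + 686/52173·289/196 + 49/186·1 = 1/3 ✓
b·Ac: 686/52173·561/392 + 49/186·55/98 = 1/6 ✓
b·c³: 125/99·1/125 + 686/52173·(-4913/2744) + 49/186·1 = 1/4 ✓
b·(c∘Ac): 686/52173·(-9537/5488) + 49/186·55/98 = 1/8 ✓
b·Ac²: 686/52173·561/1960 + 49/186·74/245 = 1/12 ✓
b·A²c: 49/186·31/196 = 1/24 ✓; 4 stages ⇒ order 4.

4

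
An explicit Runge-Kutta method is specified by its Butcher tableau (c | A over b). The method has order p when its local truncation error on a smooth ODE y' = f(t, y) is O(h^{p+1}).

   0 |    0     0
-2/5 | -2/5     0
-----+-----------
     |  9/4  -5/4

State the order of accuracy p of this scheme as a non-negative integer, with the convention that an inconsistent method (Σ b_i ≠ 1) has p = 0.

2

b = (9/4, -5/4)
c = (0, -2/5)
Σ b_i: 9/4·1 + (-5/4)·1 = 1 ✓
b·c: (-5/4)·(-2/5) = 1/2 ✓; 2 stages ⇒ order 2.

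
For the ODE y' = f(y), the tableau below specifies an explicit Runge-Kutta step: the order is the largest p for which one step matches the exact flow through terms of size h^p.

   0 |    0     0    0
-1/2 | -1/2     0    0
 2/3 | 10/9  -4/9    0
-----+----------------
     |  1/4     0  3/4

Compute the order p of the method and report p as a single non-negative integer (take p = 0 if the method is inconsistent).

b = (1/4, 0, 3/4)
c = (0, -1/2, 2/3)
Ac = (0, 0, 2/9)
Σ b_i: 1/4·1 + 3/4·1 = 1 ✓
b·c: 3/4·2/3 = 1/2 ✓
b·c²: 3/4·4/9 = 1/3 ✓
b·Ac: 3/4·2/9 = 1/6 ✓; 3 stages ⇒ order 3.

3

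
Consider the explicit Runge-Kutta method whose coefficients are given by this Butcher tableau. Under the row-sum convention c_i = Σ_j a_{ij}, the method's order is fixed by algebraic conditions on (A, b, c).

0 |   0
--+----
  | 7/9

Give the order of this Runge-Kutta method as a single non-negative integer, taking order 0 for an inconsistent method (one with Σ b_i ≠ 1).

0

b = (7/9)
c = (0)
Σ b_i: 7/9·1 = 7/9 ≠ 1 ⇒ order 0.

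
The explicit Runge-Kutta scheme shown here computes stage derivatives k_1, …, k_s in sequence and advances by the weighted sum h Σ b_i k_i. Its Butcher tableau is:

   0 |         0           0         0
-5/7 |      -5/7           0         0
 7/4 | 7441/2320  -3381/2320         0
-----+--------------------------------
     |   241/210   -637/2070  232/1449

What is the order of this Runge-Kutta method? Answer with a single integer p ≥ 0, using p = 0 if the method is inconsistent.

3

b = (241/210, -637/2070, 232/1449)
c = (0, -5/7, 7/4)
Ac = (0, 0, 483/464)
Σ b_i: 241/210·1 + (-637/2070)·1 + 232/1449·1 = 1 ✓
b·c: (-637/2070)·(-5/7) + 232/1449·7/4 = 1/2 ✓
b·c²: (-637/2070)·25/49 + 232/1449·49/16 = 1/3 ✓
b·Ac: 232/1449·483/464 = 1/6 ✓; 3 stages ⇒ order 3.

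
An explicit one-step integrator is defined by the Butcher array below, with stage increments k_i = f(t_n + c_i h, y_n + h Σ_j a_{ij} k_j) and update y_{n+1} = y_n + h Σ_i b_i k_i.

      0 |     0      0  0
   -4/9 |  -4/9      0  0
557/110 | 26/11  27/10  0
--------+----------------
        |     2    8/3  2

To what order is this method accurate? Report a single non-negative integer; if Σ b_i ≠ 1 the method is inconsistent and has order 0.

b = (2, 8/3, 2)
c = (0, -4/9, 557/110)
Ac = (0, 0, -6/5)
Σ b_i: 2·1 + 8/3·1 + 2·1 = 20/3 ≠ 1 ⇒ order 0.

0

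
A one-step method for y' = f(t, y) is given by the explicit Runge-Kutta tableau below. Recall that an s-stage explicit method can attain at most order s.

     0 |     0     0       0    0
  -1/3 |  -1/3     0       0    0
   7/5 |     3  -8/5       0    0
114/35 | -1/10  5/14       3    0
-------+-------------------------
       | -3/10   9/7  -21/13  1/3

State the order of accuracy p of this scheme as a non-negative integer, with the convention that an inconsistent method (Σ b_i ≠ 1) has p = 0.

b = (-3/10, 9/7, -21/13, 1/3)
c = (0, -1/3, 7/5, 114/35)
Ac = (0, 0, 8/15, 857/210)
Σ b_i: (-3/10)·1 + 9/7·1 + (-21/13)·1 + 1/3·1 = -809/2730 ≠ 1 ⇒ order 0.

0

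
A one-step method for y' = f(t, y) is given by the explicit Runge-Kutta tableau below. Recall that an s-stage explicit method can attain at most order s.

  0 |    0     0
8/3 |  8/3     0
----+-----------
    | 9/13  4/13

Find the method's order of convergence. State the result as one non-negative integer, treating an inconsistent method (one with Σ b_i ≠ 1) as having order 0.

1

b = (9/13, 4/13)
c = (0, 8/3)
Σ b_i: 9/13·1 + 4/13·1 = 1 ✓
b·c: 4/13·8/3 = 32/39 ≠ 1/2 ⇒ order 1.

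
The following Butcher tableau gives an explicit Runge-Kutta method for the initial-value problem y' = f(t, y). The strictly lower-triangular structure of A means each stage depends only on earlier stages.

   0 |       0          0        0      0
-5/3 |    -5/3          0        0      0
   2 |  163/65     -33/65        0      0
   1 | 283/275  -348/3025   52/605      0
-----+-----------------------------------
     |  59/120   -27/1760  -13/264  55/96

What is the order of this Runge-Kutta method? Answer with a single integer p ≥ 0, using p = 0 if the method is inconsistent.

4

b = (59/120, -27/1760, -13/264, 55/96)
c = (0, -5/3, 2, 1)
Ac = (0, 0, 11/13, 4/11)
Σ b_i: 59/120·1 + (-27/1760)·1 + (-13/264)·1 + 55/96·1 = 1 ✓
b·c: (-27/1760)·(-5/3) + (-13/264)·2 + 55/96·1 = 1/2 ✓
b·c²: (-27/1760)·25/9 + (-13/264)·4 + 55/96·1 = 1/3 ✓
b·Ac: (-13/264)·11/13 + 55/96·4/11 = 1/6 ✓
b·c³: (-27/1760)·(-125/27) + (-13/264)·8 + 55/96·1 = 1/4 ✓
b·(c∘Ac): (-13/264)·22/13 + 55/96·4/11 = 1/8 ✓
b·Ac²: (-13/264)·(-55/39) + 55/96·4/165 = 1/12 ✓
b·A²c: 55/96·4/55 = 1/24 ✓; 4 stages ⇒ order 4.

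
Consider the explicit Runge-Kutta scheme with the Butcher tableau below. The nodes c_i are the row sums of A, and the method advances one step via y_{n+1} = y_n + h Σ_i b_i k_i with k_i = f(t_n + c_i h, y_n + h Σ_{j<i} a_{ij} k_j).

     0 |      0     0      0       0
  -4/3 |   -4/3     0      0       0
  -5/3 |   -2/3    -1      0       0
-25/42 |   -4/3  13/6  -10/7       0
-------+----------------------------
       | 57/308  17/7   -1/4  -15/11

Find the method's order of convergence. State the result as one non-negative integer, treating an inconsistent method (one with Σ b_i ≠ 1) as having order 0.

b = (57/308, 17/7, -1/4, -15/11)
c = (0, -4/3, -5/3, -25/42)
Ac = (0, 0, 4/3, -32/63)
Σ b_i: 57/308·1 + 17/7·1 + (-1/4)·1 + (-15/11)·1 = 1 ✓
b·c: 17/7·(-4/3) + (-1/4)·(-5/3) + (-15/11)·(-25/42) = -619/308 ≠ 1/2 ⇒ order 1.

1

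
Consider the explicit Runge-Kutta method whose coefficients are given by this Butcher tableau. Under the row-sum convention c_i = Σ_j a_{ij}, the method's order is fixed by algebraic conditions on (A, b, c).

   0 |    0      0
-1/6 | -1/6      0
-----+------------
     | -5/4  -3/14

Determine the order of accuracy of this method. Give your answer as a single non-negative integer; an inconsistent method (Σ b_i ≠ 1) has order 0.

0

b = (-5/4, -3/14)
c = (0, -1/6)
Σ b_i: (-5/4)·1 + (-3/14)·1 = -41/28 ≠ 1 ⇒ order 0.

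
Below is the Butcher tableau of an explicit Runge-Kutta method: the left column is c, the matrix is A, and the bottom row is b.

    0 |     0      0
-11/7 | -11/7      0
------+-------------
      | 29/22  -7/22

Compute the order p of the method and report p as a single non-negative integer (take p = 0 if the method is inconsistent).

b = (29/22, -7/22)
c = (0, -11/7)
Σ b_i: 29/22·1 + (-7/22)·1 = 1 ✓
b·c: (-7/22)·(-11/7) = 1/2 ✓; 2 stages ⇒ order 2.

2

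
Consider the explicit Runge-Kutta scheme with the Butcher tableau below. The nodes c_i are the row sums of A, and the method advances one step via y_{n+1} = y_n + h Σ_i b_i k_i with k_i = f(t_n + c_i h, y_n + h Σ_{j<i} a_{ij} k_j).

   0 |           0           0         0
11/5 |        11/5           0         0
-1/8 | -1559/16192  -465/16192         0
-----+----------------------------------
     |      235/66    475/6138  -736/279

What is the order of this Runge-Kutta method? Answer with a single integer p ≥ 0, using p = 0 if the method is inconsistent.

3

b = (235/66, 475/6138, -736/279)
c = (0, 11/5, -1/8)
Ac = (0, 0, -93/1472)
Σ b_i: 235/66·1 + 475/6138·1 + (-736/279)·1 = 1 ✓
b·c: 475/6138·11/5 + (-736/279)·(-1/8) = 1/2 ✓
b·c²: 475/6138·121/25 + (-736/279)·1/64 = 1/3 ✓
b·Ac: (-736/279)·(-93/1472) = 1/6 ✓; 3 stages ⇒ order 3.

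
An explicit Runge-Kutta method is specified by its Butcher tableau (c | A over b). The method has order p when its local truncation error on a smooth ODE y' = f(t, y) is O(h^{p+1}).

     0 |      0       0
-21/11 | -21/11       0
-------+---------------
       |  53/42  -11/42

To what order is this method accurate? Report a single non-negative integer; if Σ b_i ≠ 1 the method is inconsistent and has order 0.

b = (53/42, -11/42)
c = (0, -21/11)
Σ b_i: 53/42·1 + (-11/42)·1 = 1 ✓
b·c: (-11/42)·(-21/11) = 1/2 ✓; 2 stages ⇒ order 2.

2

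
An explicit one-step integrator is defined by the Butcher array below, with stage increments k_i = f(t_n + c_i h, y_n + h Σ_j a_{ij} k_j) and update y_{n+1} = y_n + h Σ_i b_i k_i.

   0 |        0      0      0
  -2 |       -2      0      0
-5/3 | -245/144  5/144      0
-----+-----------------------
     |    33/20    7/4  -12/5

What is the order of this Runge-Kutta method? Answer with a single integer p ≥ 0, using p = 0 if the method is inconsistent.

3

b = (33/20, 7/4, -12/5)
c = (0, -2, -5/3)
Ac = (0, 0, -5/72)
Σ b_i: 33/20·1 + 7/4·1 + (-12/5)·1 = 1 ✓
b·c: 7/4·(-2) + (-12/5)·(-5/3) = 1/2 ✓
b·c²: 7/4·4 + (-12/5)·25/9 = 1/3 ✓
b·Ac: (-12/5)·(-5/72) = 1/6 ✓; 3 stages ⇒ order 3.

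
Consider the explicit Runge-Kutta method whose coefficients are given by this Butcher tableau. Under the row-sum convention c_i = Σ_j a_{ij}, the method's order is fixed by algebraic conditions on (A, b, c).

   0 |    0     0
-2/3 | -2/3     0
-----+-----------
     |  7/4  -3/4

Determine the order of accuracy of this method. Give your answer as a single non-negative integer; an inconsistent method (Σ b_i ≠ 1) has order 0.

2

b = (7/4, -3/4)
c = (0, -2/3)
Σ b_i: 7/4·1 + (-3/4)·1 = 1 ✓
b·c: (-3/4)·(-2/3) = 1/2 ✓; 2 stages ⇒ order 2.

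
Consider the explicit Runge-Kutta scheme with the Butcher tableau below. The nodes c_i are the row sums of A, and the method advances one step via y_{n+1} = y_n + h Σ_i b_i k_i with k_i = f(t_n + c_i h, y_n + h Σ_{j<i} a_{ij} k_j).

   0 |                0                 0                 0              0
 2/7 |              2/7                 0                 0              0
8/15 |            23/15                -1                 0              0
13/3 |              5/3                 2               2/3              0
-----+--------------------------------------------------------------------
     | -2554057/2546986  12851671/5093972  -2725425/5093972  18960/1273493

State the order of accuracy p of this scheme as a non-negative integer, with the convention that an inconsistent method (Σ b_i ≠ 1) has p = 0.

b = (-2554057/2546986, 12851671/5093972, -2725425/5093972, 18960/1273493)
c = (0, 2/7, 8/15, 13/3)
Ac = (0, 0, -2/7, 292/315)
Σ b_i: (-2554057/2546986)·1 + 12851671/5093972·1 + (-2725425/5093972)·1 + 18960/1273493·1 = 1 ✓
b·c: 12851671/5093972·2/7 + (-2725425/5093972)·8/15 + 18960/1273493·13/3 = 1/2 ✓
b·c²: 12851671/5093972·4/49 + (-2725425/5093972)·64/225 + 18960/1273493·169/9 = 1/3 ✓
b·Ac: (-2725425/5093972)·(-2/7) + 18960/1273493·292/315 = 1/6 ✓
b·c³: 12851671/5093972·8/343 + (-2725425/5093972)·512/3375 + 18960/1273493·2197/27 = 36693982/30857715 ≠ 1/4 ⇒ order 3.
b·(c∘Ac): (-2725425/5093972)·(-16/105) + 18960/1273493·3796/945 = 11339164/80230059 ≠ 1/8
b·Ac²: (-2725425/5093972)·(-4/49) + 18960/1273493·11672/33075 = 1509863/30857715 ≠ 1/12
b·A²c: 18960/1273493·(-4/21) = -25280/8914451 ≠ 1/24

3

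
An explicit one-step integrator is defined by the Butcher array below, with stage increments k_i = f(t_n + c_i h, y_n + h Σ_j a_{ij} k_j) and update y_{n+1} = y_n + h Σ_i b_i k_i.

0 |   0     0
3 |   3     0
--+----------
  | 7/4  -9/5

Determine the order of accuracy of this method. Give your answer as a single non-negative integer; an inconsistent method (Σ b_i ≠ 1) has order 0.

0

b = (7/4, -9/5)
c = (0, 3)
Σ b_i: 7/4·1 + (-9/5)·1 = -1/20 ≠ 1 ⇒ order 0.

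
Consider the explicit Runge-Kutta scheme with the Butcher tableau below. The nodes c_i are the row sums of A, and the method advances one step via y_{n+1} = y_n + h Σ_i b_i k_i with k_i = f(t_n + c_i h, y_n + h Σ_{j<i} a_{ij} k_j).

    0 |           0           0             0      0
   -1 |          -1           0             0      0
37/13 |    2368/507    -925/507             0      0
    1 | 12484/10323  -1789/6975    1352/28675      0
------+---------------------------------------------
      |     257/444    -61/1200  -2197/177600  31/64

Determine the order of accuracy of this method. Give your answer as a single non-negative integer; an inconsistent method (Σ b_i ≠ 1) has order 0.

b = (257/444, -61/1200, -2197/177600, 31/64)
c = (0, -1, 37/13, 1)
Ac = (0, 0, 925/507, 109/279)
Σ b_i: 257/444·1 + (-61/1200)·1 + (-2197/177600)·1 + 31/64·1 = 1 ✓
b·c: (-61/1200)·(-1) + (-2197/177600)·37/13 + 31/64·1 = 1/2 ✓
b·c²: (-61/1200)·1 + (-2197/177600)·1369/169 + 31/64·1 = 1/3 ✓
b·Ac: (-2197/177600)·925/507 + 31/64·109/279 = 1/6 ✓
b·c³: (-61/1200)·(-1) + (-2197/177600)·50653/2197 + 31/64·1 = 1/4 ✓
b·(c∘Ac): (-2197/177600)·34225/6591 + 31/64·109/279 = 1/8 ✓
b·Ac²: (-2197/177600)·(-925/507) + 31/64·35/279 = 1/12 ✓
b·A²c: 31/64·8/93 = 1/24 ✓; 4 stages ⇒ order 4.

4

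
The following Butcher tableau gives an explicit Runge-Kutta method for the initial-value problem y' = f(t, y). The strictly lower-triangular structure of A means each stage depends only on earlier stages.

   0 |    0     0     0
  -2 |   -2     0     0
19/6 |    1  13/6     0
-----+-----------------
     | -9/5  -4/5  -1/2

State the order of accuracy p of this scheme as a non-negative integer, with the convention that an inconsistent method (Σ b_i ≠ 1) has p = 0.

0

b = (-9/5, -4/5, -1/2)
c = (0, -2, 19/6)
Ac = (0, 0, -13/3)
Σ b_i: (-9/5)·1 + (-4/5)·1 + (-1/2)·1 = -31/10 ≠ 1 ⇒ order 0.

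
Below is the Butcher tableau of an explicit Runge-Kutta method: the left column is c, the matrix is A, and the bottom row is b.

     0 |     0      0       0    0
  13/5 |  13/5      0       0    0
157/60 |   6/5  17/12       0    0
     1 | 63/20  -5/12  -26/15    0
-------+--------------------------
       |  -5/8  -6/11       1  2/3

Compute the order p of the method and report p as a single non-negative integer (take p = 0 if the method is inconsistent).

b = (-5/8, -6/11, 1, 2/3)
c = (0, 13/5, 157/60, 1)
Ac = (0, 0, 221/60, -5057/900)
Σ b_i: (-5/8)·1 + (-6/11)·1 + 1·1 + 2/3·1 = 131/264 ≠ 1 ⇒ order 0.

0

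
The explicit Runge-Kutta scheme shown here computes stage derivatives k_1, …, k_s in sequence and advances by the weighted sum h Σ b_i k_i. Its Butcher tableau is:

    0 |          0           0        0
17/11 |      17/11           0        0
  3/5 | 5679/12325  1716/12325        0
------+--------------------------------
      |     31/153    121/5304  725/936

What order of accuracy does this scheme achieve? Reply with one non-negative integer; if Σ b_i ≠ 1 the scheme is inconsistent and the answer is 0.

b = (31/153, 121/5304, 725/936)
c = (0, 17/11, 3/5)
Ac = (0, 0, 156/725)
Σ b_i: 31/153·1 + 121/5304·1 + 725/936·1 = 1 ✓
b·c: 121/5304·17/11 + 725/936·3/5 = 1/2 ✓
b·c²: 121/5304·289/121 + 725/936·9/25 = 1/3 ✓
b·Ac: 725/936·156/725 = 1/6 ✓; 3 stages ⇒ order 3.

3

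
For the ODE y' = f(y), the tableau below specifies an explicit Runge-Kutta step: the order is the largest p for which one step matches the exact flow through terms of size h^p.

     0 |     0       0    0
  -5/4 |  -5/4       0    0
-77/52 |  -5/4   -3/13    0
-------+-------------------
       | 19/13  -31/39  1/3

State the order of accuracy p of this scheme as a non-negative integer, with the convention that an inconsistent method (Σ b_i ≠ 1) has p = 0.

b = (19/13, -31/39, 1/3)
c = (0, -5/4, -77/52)
Ac = (0, 0, 15/52)
Σ b_i: 19/13·1 + (-31/39)·1 + 1/3·1 = 1 ✓
b·c: (-31/39)·(-5/4) + 1/3·(-77/52) = 1/2 ✓
b·c²: (-31/39)·25/16 + 1/3·5929/2704 = -691/1352 ≠ 1/3 ⇒ order 2.
b·Ac: 1/3·15/52 = 5/52 ≠ 1/6

2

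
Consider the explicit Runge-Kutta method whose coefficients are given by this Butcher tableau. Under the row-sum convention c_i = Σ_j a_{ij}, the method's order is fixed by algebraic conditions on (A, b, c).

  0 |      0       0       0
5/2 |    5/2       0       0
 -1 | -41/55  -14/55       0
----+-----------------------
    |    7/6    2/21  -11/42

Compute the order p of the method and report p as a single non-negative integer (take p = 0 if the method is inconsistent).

b = (7/6, 2/21, -11/42)
c = (0, 5/2, -1)
Ac = (0, 0, -7/11)
Σ b_i: 7/6·1 + 2/21·1 + (-11/42)·1 = 1 ✓
b·c: 2/21·5/2 + (-11/42)·(-1) = 1/2 ✓
b·c²: 2/21·25/4 + (-11/42)·1 = 1/3 ✓
b·Ac: (-11/42)·(-7/11) = 1/6 ✓; 3 stages ⇒ order 3.

3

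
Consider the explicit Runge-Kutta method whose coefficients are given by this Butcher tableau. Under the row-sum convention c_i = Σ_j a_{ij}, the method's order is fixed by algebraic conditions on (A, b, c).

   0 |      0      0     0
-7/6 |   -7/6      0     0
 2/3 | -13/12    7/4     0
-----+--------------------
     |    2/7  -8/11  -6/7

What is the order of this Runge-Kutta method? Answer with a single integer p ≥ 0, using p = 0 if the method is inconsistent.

b = (2/7, -8/11, -6/7)
c = (0, -7/6, 2/3)
Ac = (0, 0, -49/24)
Σ b_i: 2/7·1 + (-8/11)·1 + (-6/7)·1 = -100/77 ≠ 1 ⇒ order 0.

0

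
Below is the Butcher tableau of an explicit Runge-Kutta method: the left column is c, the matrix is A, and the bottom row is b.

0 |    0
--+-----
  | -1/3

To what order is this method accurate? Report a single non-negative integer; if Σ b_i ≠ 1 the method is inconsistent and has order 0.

b = (-1/3)
c = (0)
Σ b_i: (-1/3)·1 = -1/3 ≠ 1 ⇒ order 0.

0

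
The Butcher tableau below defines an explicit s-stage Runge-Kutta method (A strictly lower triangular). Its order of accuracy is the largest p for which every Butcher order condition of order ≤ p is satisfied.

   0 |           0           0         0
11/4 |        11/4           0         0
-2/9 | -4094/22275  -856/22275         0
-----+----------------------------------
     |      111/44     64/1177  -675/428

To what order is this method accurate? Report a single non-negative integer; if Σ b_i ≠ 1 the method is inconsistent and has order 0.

b = (111/44, 64/1177, -675/428)
c = (0, 11/4, -2/9)
Ac = (0, 0, -214/2025)
Σ b_i: 111/44·1 + 64/1177·1 + (-675/428)·1 = 1 ✓
b·c: 64/1177·11/4 + (-675/428)·(-2/9) = 1/2 ✓
b·c²: 64/1177·121/16 + (-675/428)·4/81 = 1/3 ✓
b·Ac: (-675/428)·(-214/2025) = 1/6 ✓; 3 stages ⇒ order 3.

3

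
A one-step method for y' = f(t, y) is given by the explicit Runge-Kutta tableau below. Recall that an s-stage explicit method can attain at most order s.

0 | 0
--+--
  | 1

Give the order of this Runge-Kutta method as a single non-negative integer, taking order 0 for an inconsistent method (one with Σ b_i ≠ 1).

1

b = (1)
c = (0)
Σ b_i: 1·1 = 1 ✓; 1 stage ⇒ order 1.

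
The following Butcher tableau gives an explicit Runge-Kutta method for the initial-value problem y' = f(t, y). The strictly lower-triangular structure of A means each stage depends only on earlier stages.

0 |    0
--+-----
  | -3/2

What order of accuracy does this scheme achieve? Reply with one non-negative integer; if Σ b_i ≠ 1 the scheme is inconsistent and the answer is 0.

b = (-3/2)
c = (0)
Σ b_i: (-3/2)·1 = -3/2 ≠ 1 ⇒ order 0.

0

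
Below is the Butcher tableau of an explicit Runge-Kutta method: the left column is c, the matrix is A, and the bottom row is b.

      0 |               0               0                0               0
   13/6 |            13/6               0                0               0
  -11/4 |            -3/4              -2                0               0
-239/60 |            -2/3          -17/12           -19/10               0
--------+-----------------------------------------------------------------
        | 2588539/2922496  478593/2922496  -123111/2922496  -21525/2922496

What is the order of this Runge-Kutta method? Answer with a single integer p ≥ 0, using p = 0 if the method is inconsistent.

b = (2588539/2922496, 478593/2922496, -123111/2922496, -21525/2922496)
c = (0, 13/6, -11/4, -239/60)
Ac = (0, 0, -13/3, 97/45)
Σ b_i: 2588539/2922496·1 + 478593/2922496·1 + (-123111/2922496)·1 + (-21525/2922496)·1 = 1 ✓
b·c: 478593/2922496·13/6 + (-123111/2922496)·(-11/4) + (-21525/2922496)·(-239/60) = 1/2 ✓
b·c²: 478593/2922496·169/36 + (-123111/2922496)·121/16 + (-21525/2922496)·57121/3600 = 1/3 ✓
b·Ac: (-123111/2922496)·(-13/3) + (-21525/2922496)·97/45 = 1/6 ✓
b·c³: 478593/2922496·2197/216 + (-123111/2922496)·(-1331/64) + (-21525/2922496)·(-13651919/216000) = 12655709189/4208394240 ≠ 1/4 ⇒ order 3.
b·(c∘Ac): (-123111/2922496)·143/12 + (-21525/2922496)·(-23183/2700) = -23080549/52604928 ≠ 1/8
b·Ac²: (-123111/2922496)·(-169/18) + (-21525/2922496)·(-90803/4320) = 463194449/841678848 ≠ 1/12
b·A²c: (-21525/2922496)·247/30 = -354445/5844992 ≠ 1/24

3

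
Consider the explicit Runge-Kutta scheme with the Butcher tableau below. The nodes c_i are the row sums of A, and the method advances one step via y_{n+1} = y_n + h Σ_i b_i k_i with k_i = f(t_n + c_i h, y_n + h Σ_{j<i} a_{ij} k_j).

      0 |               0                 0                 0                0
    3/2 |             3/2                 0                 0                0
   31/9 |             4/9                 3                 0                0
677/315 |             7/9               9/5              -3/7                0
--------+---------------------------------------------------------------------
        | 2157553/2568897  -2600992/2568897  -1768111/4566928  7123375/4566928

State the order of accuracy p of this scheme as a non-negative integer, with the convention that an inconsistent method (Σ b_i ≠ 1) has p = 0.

3

b = (2157553/2568897, -2600992/2568897, -1768111/4566928, 7123375/4566928)
c = (0, 3/2, 31/9, 677/315)
Ac = (0, 0, 9/2, 257/210)
Σ b_i: 2157553/2568897·1 + (-2600992/2568897)·1 + (-1768111/4566928)·1 + 7123375/4566928·1 = 1 ✓
b·c: (-2600992/2568897)·3/2 + (-1768111/4566928)·31/9 + 7123375/4566928·677/315 = 1/2 ✓
b·c²: (-2600992/2568897)·9/4 + (-1768111/4566928)·961/81 + 7123375/4566928·458329/99225 = 1/3 ✓
b·Ac: (-1768111/4566928)·9/2 + 7123375/4566928·257/210 = 1/6 ✓
b·c³: (-2600992/2568897)·27/8 + (-1768111/4566928)·29791/729 + 7123375/4566928·310288733/31255875 = -3645330841/971043066 ≠ 1/4 ⇒ order 3.
b·(c∘Ac): (-1768111/4566928)·31/2 + 7123375/4566928·173989/66150 = -58520359/30826764 ≠ 1/8
b·Ac²: (-1768111/4566928)·27/4 + 7123375/4566928·(-3911/3780) = -1042469597/246614112 ≠ 1/12
b·A²c: 7123375/4566928·(-27/14) = -27475875/9133856 ≠ 1/24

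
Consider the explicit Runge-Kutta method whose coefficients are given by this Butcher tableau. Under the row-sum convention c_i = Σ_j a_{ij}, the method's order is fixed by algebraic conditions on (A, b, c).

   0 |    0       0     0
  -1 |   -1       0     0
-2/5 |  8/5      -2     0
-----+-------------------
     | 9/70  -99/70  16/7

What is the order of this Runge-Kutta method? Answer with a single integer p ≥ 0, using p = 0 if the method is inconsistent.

2

b = (9/70, -99/70, 16/7)
c = (0, -1, -2/5)
Ac = (0, 0, 2)
Σ b_i: 9/70·1 + (-99/70)·1 + 16/7·1 = 1 ✓
b·c: (-99/70)·(-1) + 16/7·(-2/5) = 1/2 ✓
b·c²: (-99/70)·1 + 16/7·4/25 = -367/350 ≠ 1/3 ⇒ order 2.
b·Ac: 16/7·2 = 32/7 ≠ 1/6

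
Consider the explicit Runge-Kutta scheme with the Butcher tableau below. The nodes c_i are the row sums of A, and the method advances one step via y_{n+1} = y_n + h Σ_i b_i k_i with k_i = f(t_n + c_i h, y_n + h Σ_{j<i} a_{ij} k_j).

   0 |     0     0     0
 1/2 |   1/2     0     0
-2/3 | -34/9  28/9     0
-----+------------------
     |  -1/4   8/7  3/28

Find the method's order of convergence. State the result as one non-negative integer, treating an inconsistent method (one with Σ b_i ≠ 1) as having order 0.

3

b = (-1/4, 8/7, 3/28)
c = (0, 1/2, -2/3)
Ac = (0, 0, 14/9)
Σ b_i: (-1/4)·1 + 8/7·1 + 3/28·1 = 1 ✓
b·c: 8/7·1/2 + 3/28·(-2/3) = 1/2 ✓
b·c²: 8/7·1/4 + 3/28·4/9 = 1/3 ✓
b·Ac: 3/28·14/9 = 1/6 ✓; 3 stages ⇒ order 3.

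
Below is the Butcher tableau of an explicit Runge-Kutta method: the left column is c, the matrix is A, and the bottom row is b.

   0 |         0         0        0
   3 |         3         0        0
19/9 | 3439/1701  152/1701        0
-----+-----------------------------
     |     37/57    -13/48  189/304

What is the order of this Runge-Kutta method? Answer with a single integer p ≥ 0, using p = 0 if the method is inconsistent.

b = (37/57, -13/48, 189/304)
c = (0, 3, 19/9)
Ac = (0, 0, 152/567)
Σ b_i: 37/57·1 + (-13/48)·1 + 189/304·1 = 1 ✓
b·c: (-13/48)·3 + 189/304·19/9 = 1/2 ✓
b·c²: (-13/48)·9 + 189/304·361/81 = 1/3 ✓
b·Ac: 189/304·152/567 = 1/6 ✓; 3 stages ⇒ order 3.

3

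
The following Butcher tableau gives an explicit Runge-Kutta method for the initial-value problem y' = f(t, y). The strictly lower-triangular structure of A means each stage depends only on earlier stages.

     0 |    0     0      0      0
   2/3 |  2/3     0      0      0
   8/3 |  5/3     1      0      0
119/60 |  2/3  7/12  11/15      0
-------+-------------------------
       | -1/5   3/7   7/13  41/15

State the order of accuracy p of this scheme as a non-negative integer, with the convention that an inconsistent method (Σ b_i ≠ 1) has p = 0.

b = (-1/5, 3/7, 7/13, 41/15)
c = (0, 2/3, 8/3, 119/60)
Ac = (0, 0, 2/3, 211/90)
Σ b_i: (-1/5)·1 + 3/7·1 + 7/13·1 + 41/15·1 = 4778/1365 ≠ 1 ⇒ order 0.

0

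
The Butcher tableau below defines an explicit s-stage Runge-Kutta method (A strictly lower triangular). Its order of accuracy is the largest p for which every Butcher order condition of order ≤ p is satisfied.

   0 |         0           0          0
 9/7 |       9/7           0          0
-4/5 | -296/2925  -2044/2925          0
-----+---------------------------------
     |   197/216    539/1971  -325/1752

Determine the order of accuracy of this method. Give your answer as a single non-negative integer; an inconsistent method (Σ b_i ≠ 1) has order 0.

b = (197/216, 539/1971, -325/1752)
c = (0, 9/7, -4/5)
Ac = (0, 0, -292/325)
Σ b_i: 197/216·1 + 539/1971·1 + (-325/1752)·1 = 1 ✓
b·c: 539/1971·9/7 + (-325/1752)·(-4/5) = 1/2 ✓
b·c²: 539/1971·81/49 + (-325/1752)·16/25 = 1/3 ✓
b·Ac: (-325/1752)·(-292/325) = 1/6 ✓; 3 stages ⇒ order 3.

3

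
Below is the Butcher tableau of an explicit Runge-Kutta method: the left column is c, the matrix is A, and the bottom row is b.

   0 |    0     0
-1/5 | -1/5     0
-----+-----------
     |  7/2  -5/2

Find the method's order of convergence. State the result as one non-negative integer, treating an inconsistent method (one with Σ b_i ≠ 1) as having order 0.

2

b = (7/2, -5/2)
c = (0, -1/5)
Σ b_i: 7/2·1 + (-5/2)·1 = 1 ✓
b·c: (-5/2)·(-1/5) = 1/2 ✓; 2 stages ⇒ order 2.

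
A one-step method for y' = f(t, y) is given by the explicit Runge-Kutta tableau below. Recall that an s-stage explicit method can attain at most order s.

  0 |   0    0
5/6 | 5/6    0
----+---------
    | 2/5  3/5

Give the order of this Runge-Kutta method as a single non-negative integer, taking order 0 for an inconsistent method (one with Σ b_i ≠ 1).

2

b = (2/5, 3/5)
c = (0, 5/6)
Σ b_i: 2/5·1 + 3/5·1 = 1 ✓
b·c: 3/5·5/6 = 1/2 ✓; 2 stages ⇒ order 2.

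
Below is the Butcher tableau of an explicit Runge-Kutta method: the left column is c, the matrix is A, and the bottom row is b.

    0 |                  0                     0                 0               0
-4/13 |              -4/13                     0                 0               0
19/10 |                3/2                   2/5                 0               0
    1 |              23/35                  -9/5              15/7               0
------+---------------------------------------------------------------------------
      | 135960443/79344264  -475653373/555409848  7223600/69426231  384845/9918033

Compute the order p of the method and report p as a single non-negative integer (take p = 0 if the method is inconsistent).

b = (135960443/79344264, -475653373/555409848, 7223600/69426231, 384845/9918033)
c = (0, -4/13, 19/10, 1)
Ac = (0, 0, -8/65, 4209/910)
Σ b_i: 135960443/79344264·1 + (-475653373/555409848)·1 + 7223600/69426231·1 + 384845/9918033·1 = 1 ✓
b·c: (-475653373/555409848)·(-4/13) + 7223600/69426231·19/10 + 384845/9918033·1 = 1/2 ✓
b·c²: (-475653373/555409848)·16/169 + 7223600/69426231·361/100 + 384845/9918033·1 = 1/3 ✓
b·Ac: 7223600/69426231·(-8/65) + 384845/9918033·4209/910 = 1/6 ✓
b·c³: (-475653373/555409848)·(-64/2197) + 7223600/69426231·6859/1000 + 384845/9918033·1 = 167058041/214890715 ≠ 1/4 ⇒ order 3.
b·(c∘Ac): 7223600/69426231·(-76/325) + 384845/9918033·4209/910 = 280043033/1805082006 ≠ 1/8
b·Ac²: 7223600/69426231·32/845 + 384845/9918033·35799/4732 = 153428465/515737716 ≠ 1/12
b·A²c: 384845/9918033·(-24/91) = -3078760/300847001 ≠ 1/24

3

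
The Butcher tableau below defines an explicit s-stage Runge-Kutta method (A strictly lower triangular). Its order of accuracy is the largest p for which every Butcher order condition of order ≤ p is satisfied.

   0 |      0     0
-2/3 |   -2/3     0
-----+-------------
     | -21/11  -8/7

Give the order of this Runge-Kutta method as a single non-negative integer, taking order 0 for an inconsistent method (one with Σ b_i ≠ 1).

b = (-21/11, -8/7)
c = (0, -2/3)
Σ b_i: (-21/11)·1 + (-8/7)·1 = -235/77 ≠ 1 ⇒ order 0.

0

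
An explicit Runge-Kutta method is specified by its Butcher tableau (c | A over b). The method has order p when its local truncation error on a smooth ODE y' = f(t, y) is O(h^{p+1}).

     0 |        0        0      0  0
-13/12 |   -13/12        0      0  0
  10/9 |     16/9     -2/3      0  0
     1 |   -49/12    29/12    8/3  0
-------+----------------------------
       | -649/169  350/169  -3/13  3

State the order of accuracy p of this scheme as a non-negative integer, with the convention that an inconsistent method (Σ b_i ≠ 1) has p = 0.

2

b = (-649/169, 350/169, -3/13, 3)
c = (0, -13/12, 10/9, 1)
Ac = (0, 0, 13/18, 149/432)
Σ b_i: (-649/169)·1 + 350/169·1 + (-3/13)·1 + 3·1 = 1 ✓
b·c: 350/169·(-13/12) + (-3/13)·10/9 + 3·1 = 1/2 ✓
b·c²: 350/169·169/144 + (-3/13)·100/81 + 3·1 = 14449/2808 ≠ 1/3 ⇒ order 2.
b·Ac: (-3/13)·13/18 + 3·149/432 = 125/144 ≠ 1/6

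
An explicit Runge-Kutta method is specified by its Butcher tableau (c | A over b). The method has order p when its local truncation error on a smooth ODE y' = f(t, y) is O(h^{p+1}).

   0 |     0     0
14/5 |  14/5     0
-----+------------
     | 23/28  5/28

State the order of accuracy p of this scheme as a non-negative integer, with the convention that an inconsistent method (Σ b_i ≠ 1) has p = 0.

b = (23/28, 5/28)
c = (0, 14/5)
Σ b_i: 23/28·1 + 5/28·1 = 1 ✓
b·c: 5/28·14/5 = 1/2 ✓; 2 stages ⇒ order 2.

2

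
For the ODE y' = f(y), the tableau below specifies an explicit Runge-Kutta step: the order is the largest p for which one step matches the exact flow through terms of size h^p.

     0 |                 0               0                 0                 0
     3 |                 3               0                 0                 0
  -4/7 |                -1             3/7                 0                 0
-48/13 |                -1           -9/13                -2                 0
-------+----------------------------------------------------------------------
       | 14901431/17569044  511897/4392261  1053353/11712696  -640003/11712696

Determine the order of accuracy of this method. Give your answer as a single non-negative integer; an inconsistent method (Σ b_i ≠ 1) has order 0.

3

b = (14901431/17569044, 511897/4392261, 1053353/11712696, -640003/11712696)
c = (0, 3, -4/7, -48/13)
Ac = (0, 0, 9/7, -85/91)
Σ b_i: 14901431/17569044·1 + 511897/4392261·1 + 1053353/11712696·1 + (-640003/11712696)·1 = 1 ✓
b·c: 511897/4392261·3 + 1053353/11712696·(-4/7) + (-640003/11712696)·(-48/13) = 1/2 ✓
b·c²: 511897/4392261·9 + 1053353/11712696·16/49 + (-640003/11712696)·2304/169 = 1/3 ✓
b·Ac: 1053353/11712696·9/7 + (-640003/11712696)·(-85/91) = 1/6 ✓
b·c³: 511897/4392261·27 + 1053353/11712696·(-64/343) + (-640003/11712696)·(-110592/2197) = 111924053/19033131 ≠ 1/4 ⇒ order 3.
b·(c∘Ac): 1053353/11712696·(-36/49) + (-640003/11712696)·4080/1183 = -248431/976058 ≠ 1/8
b·Ac²: 1053353/11712696·27/7 + (-640003/11712696)·(-4385/637) = 14820059/20497218 ≠ 1/12
b·A²c: (-640003/11712696)·(-18/7) = 274287/1952116 ≠ 1/24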